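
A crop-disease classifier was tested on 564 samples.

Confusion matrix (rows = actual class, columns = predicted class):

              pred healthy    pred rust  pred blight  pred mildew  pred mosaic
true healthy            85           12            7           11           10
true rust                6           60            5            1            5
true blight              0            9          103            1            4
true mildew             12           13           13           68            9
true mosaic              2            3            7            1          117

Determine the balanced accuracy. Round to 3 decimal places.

Balanced accuracy = mean of per-class recall.
  healthy: recall = 85/125 = 0.6800
  rust: recall = 60/77 = 0.7792
  blight: recall = 103/117 = 0.8803
  mildew: recall = 68/115 = 0.5913
  mosaic: recall = 117/130 = 0.9000
Mean = (0.6800 + 0.7792 + 0.8803 + 0.5913 + 0.9000) / 5 = 0.766

0.766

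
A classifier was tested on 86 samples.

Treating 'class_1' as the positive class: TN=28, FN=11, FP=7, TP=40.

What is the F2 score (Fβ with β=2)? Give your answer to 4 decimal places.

0.7968

Fβ = (1+β²)·TP / ((1+β²)·TP + β²·FN + FP), with β²=4
= 5·40 / (5·40 + 4·11 + 7) = 0.7968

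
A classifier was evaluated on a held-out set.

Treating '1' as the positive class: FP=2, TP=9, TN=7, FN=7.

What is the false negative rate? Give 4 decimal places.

FNR = FN/(FN+TP) = 7/(7+9) = 0.4375

0.4375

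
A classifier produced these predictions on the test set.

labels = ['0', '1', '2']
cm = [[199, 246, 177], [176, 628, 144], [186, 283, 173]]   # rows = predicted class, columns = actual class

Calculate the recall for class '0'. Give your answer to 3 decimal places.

One-vs-rest for '0': TP = diagonal; FP = other classes predicted '0'; FN = '0' predicted as other.
recall = TP/(TP+FN).
0: TP=199, FN=176+186=362 → 199/561 = 0.3547

0.355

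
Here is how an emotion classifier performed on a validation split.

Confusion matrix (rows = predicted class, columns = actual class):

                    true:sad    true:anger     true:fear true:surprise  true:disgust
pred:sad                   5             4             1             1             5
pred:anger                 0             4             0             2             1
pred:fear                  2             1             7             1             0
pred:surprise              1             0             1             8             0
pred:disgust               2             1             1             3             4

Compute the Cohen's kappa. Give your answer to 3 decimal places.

Observed agreement pₒ = trace/N = 28/55 = 0.5091
Expected agreement pₑ = Σ (rowᵢ·colᵢ)/N² = (10·16 + 10·7 + 10·11 + 15·10 + 10·11)/55² = 0.1983
κ = (pₒ − pₑ)/(1 − pₑ) = (0.5091 − 0.1983)/(1 − 0.1983) = 0.388

0.388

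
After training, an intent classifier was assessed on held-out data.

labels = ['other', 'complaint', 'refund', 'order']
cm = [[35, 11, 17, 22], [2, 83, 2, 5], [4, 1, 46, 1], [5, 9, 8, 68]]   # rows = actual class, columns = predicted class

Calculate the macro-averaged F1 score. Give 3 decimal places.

0.712

Per-class F1 score (2·TP/(2·TP+FP+FN)):
  other: TP=35, FP=2+4+5=11, FN=11+17+22=50 → 70/131 = 0.5344
  complaint: TP=83, FP=11+1+9=21, FN=2+2+5=9 → 166/196 = 0.8469
  refund: TP=46, FP=17+2+8=27, FN=4+1+1=6 → 92/125 = 0.7360
  order: TP=68, FP=22+5+1=28, FN=5+9+8=22 → 136/186 = 0.7312
Macro-F1 score = mean = (0.5344 + 0.8469 + 0.7360 + 0.7312) / 4 = 0.712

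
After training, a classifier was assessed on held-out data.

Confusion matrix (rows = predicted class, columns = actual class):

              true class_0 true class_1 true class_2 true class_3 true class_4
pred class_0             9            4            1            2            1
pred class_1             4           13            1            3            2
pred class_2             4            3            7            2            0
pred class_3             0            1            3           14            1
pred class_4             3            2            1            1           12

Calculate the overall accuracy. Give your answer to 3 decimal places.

0.585

Accuracy = trace / total = (9+13+7+14+12=55) / 94 = 55/94 = 0.585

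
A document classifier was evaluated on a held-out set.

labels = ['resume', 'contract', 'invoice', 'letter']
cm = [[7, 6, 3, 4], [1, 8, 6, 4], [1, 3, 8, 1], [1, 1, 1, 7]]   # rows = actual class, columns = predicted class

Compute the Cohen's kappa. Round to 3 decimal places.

Observed agreement pₒ = trace/N = 30/62 = 0.4839
Expected agreement pₑ = Σ (rowᵢ·colᵢ)/N² = (20·10 + 19·18 + 13·18 + 10·16)/62² = 0.2435
κ = (pₒ − pₑ)/(1 − pₑ) = (0.4839 − 0.2435)/(1 − 0.2435) = 0.318

0.318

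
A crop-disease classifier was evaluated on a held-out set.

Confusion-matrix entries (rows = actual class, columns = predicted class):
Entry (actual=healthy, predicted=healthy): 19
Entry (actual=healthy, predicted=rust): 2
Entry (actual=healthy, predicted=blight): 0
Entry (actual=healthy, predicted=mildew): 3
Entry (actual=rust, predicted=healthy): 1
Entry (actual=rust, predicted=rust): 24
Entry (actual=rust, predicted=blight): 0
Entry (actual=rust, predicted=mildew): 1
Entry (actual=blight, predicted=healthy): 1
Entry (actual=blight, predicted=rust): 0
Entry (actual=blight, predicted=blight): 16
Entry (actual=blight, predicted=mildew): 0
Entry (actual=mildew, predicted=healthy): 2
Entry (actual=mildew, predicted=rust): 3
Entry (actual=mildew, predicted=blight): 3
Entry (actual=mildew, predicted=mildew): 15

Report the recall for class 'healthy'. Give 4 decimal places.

0.7917

recall = TP/(TP+FN).
healthy: TP=19, FN=2+0+3=5 → 19/24 = 0.79167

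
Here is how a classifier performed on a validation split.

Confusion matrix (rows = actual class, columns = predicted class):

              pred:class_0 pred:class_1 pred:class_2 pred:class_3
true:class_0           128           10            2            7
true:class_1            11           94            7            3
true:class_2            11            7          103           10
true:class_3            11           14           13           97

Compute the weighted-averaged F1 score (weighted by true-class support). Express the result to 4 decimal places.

0.7985

Per-class F1 score (2·TP/(2·TP+FP+FN)):
  class_0: TP=128, FP=11+11+11=33, FN=10+2+7=19 → 256/308 = 0.83117
  class_1: TP=94, FP=10+7+14=31, FN=11+7+3=21 → 188/240 = 0.78333
  class_2: TP=103, FP=2+7+13=22, FN=11+7+10=28 → 206/256 = 0.80469
  class_3: TP=97, FP=7+3+10=20, FN=11+14+13=38 → 194/252 = 0.76984
Weighted-F1 score = Σ (supportᵢ/N)·F1 scoreᵢ with N=528: (147/528)·0.83117 + (115/528)·0.78333 + (131/528)·0.80469 + (135/528)·0.76984 = 0.7985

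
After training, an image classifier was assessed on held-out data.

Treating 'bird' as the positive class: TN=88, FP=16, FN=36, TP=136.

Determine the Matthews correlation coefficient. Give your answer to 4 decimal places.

MCC = (TP·TN − FP·FN) / √((TP+FP)(TP+FN)(TN+FP)(TN+FN))
Numerator = 136·88 − 16·36 = 11392
Denominator = √(152·172·104·124) = √337153024 = 18361.7272
MCC = 11392 / 18361.7272 = 0.6204

0.6204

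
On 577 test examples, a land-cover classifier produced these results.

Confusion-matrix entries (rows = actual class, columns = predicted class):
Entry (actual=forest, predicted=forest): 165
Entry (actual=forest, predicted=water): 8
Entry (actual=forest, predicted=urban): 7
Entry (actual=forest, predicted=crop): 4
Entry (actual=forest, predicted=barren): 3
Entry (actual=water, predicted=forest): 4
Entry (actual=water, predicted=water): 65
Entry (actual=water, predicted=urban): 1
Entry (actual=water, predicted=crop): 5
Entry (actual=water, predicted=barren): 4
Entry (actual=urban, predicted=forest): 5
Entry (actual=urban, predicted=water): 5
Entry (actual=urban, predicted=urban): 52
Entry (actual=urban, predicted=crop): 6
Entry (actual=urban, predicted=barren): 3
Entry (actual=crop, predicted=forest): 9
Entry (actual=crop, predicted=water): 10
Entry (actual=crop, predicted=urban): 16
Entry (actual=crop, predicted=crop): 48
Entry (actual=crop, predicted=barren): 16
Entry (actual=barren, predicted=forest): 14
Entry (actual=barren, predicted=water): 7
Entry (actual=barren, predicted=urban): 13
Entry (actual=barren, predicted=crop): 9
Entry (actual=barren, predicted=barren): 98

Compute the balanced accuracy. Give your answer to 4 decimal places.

0.7235

Balanced accuracy = mean of per-class recall.
  forest: recall = 165/187 = 0.88235
  water: recall = 65/79 = 0.82278
  urban: recall = 52/71 = 0.73239
  crop: recall = 48/99 = 0.48485
  barren: recall = 98/141 = 0.69504
Mean = (0.88235 + 0.82278 + 0.73239 + 0.48485 + 0.69504) / 5 = 0.7235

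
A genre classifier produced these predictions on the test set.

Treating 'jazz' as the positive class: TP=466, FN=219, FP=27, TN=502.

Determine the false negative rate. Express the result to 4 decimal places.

FNR = FN/(FN+TP) = 219/(219+466) = 0.3197

0.3197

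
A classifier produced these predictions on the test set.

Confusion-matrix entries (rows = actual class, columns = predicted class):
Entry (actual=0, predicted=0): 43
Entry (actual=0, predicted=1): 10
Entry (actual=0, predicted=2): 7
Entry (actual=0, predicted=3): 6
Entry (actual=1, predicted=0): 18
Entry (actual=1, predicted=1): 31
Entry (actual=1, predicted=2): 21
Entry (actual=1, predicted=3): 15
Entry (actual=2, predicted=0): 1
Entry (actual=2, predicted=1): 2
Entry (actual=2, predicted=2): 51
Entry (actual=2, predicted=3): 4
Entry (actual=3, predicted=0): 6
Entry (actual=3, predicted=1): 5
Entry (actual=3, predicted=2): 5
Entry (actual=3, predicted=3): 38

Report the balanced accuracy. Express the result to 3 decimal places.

0.650

Balanced accuracy = mean of per-class recall.
  0: recall = 43/66 = 0.6515
  1: recall = 31/85 = 0.3647
  2: recall = 51/58 = 0.8793
  3: recall = 38/54 = 0.7037
Mean = (0.6515 + 0.3647 + 0.8793 + 0.7037) / 4 = 0.650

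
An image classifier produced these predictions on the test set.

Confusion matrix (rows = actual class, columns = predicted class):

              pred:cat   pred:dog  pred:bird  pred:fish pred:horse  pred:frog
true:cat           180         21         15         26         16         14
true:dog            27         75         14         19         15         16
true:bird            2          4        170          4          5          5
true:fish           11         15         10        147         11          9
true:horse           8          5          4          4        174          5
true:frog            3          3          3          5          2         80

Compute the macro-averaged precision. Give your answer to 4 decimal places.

0.7156

Per-class precision (TP/(TP+FP)):
  cat: TP=180, FP=27+2+11+8+3=51 → 180/231 = 0.77922
  dog: TP=75, FP=21+4+15+5+3=48 → 75/123 = 0.60976
  bird: TP=170, FP=15+14+10+4+3=46 → 170/216 = 0.78704
  fish: TP=147, FP=26+19+4+4+5=58 → 147/205 = 0.71707
  horse: TP=174, FP=16+15+5+11+2=49 → 174/223 = 0.78027
  frog: TP=80, FP=14+16+5+9+5=49 → 80/129 = 0.62016
Macro-precision = mean = (0.77922 + 0.60976 + 0.78704 + 0.71707 + 0.78027 + 0.62016) / 6 = 0.7156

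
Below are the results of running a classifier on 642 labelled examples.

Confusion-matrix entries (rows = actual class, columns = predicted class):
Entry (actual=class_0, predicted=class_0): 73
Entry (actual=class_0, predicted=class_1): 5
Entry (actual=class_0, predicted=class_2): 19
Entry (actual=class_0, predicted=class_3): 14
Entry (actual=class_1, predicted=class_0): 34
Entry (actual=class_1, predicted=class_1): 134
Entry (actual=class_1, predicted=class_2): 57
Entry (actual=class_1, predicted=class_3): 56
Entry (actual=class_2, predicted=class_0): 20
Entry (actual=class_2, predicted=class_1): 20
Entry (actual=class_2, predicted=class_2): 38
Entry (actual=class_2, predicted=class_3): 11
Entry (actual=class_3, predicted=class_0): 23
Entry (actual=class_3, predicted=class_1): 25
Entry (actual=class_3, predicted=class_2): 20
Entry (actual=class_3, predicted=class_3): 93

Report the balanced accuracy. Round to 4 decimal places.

0.5348

Balanced accuracy = mean of per-class recall.
  class_0: recall = 73/111 = 0.65766
  class_1: recall = 134/281 = 0.47687
  class_2: recall = 38/89 = 0.42697
  class_3: recall = 93/161 = 0.57764
Mean = (0.65766 + 0.47687 + 0.42697 + 0.57764) / 4 = 0.5348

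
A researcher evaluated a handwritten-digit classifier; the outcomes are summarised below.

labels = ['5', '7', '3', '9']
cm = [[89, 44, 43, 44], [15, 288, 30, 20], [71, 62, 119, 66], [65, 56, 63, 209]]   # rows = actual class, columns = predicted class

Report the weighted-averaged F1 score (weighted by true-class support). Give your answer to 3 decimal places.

0.541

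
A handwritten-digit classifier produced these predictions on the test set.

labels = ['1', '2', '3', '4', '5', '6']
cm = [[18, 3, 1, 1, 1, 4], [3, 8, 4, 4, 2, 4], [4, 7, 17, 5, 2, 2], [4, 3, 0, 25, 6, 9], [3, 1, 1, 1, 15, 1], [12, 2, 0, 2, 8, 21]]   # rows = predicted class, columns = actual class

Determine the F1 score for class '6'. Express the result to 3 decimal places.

Treat '6' as positive and all other classes as negative.
F1 score = 2·TP/(2·TP+FP+FN).
6: TP=21, FP=12+2+0+2+8=24, FN=4+4+2+9+1=20 → 42/86 = 0.4884

0.488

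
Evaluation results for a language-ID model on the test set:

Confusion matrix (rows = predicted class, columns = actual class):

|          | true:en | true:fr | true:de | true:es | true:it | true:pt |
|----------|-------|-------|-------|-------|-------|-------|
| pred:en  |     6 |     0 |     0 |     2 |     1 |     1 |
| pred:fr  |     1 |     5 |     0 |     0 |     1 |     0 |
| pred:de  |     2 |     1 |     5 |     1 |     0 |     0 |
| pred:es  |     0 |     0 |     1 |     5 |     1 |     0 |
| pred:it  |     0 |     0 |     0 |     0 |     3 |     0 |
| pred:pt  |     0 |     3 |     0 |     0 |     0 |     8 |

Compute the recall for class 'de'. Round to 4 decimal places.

Treat 'de' as positive and all other classes as negative.
recall = TP/(TP+FN).
de: TP=5, FN=0+0+1+0+0=1 → 5/6 = 0.83333

0.8333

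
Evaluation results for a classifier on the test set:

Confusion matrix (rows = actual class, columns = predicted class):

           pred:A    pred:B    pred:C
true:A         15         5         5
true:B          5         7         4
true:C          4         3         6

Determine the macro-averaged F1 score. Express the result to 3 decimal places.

0.497

Per-class F1 score (2·TP/(2·TP+FP+FN)):
  A: TP=15, FP=5+4=9, FN=5+5=10 → 30/49 = 0.6122
  B: TP=7, FP=5+3=8, FN=5+4=9 → 14/31 = 0.4516
  C: TP=6, FP=5+4=9, FN=4+3=7 → 12/28 = 0.4286
Macro-F1 score = mean = (0.6122 + 0.4516 + 0.4286) / 3 = 0.497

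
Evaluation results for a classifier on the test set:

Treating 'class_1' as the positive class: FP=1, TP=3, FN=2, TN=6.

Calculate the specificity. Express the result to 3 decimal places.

0.857

Specificity = TN/(TN+FP) = 6/(6+1) = 0.857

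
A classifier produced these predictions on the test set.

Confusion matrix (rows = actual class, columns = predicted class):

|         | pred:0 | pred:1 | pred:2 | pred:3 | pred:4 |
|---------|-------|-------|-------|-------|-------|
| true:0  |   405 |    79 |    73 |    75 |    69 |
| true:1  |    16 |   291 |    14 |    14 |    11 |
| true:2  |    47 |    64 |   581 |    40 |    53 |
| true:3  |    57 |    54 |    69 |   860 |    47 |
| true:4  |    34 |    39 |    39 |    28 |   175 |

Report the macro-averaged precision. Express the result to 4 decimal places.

Per-class precision (TP/(TP+FP)):
  0: TP=405, FP=16+47+57+34=154 → 405/559 = 0.72451
  1: TP=291, FP=79+64+54+39=236 → 291/527 = 0.55218
  2: TP=581, FP=73+14+69+39=195 → 581/776 = 0.74871
  3: TP=860, FP=75+14+40+28=157 → 860/1017 = 0.84562
  4: TP=175, FP=69+11+53+47=180 → 175/355 = 0.49296
Macro-precision = mean = (0.72451 + 0.55218 + 0.74871 + 0.84562 + 0.49296) / 5 = 0.6728

0.6728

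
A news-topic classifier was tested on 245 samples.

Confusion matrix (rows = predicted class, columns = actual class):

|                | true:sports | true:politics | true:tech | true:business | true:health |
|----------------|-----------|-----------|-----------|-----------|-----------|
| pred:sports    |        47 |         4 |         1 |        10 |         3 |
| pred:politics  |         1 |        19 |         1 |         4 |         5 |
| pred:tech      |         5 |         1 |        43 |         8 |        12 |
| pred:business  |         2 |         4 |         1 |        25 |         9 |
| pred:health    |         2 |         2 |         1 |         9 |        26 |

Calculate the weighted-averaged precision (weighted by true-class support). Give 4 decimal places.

Per-class precision (TP/(TP+FP)):
  sports: TP=47, FP=4+1+10+3=18 → 47/65 = 0.72308
  politics: TP=19, FP=1+1+4+5=11 → 19/30 = 0.63333
  tech: TP=43, FP=5+1+8+12=26 → 43/69 = 0.62319
  business: TP=25, FP=2+4+1+9=16 → 25/41 = 0.60976
  health: TP=26, FP=2+2+1+9=14 → 26/40 = 0.65000
Weighted-precision = Σ (supportᵢ/N)·precisionᵢ with N=245: (57/245)·0.72308 + (30/245)·0.63333 + (47/245)·0.62319 + (56/245)·0.60976 + (55/245)·0.65000 = 0.6506

0.6506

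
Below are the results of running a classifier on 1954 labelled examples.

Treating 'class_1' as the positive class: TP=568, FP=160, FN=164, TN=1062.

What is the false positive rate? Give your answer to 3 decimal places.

0.131

FPR = FP/(FP+TN) = 160/(160+1062) = 0.131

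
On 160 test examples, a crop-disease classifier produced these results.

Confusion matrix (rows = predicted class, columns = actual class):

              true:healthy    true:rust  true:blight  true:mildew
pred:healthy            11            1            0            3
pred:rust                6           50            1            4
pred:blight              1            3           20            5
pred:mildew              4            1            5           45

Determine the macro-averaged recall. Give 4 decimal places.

Per-class recall (TP/(TP+FN)):
  healthy: TP=11, FN=6+1+4=11 → 11/22 = 0.50000
  rust: TP=50, FN=1+3+1=5 → 50/55 = 0.90909
  blight: TP=20, FN=0+1+5=6 → 20/26 = 0.76923
  mildew: TP=45, FN=3+4+5=12 → 45/57 = 0.78947
Macro-recall = mean = (0.50000 + 0.90909 + 0.76923 + 0.78947) / 4 = 0.7419

0.7419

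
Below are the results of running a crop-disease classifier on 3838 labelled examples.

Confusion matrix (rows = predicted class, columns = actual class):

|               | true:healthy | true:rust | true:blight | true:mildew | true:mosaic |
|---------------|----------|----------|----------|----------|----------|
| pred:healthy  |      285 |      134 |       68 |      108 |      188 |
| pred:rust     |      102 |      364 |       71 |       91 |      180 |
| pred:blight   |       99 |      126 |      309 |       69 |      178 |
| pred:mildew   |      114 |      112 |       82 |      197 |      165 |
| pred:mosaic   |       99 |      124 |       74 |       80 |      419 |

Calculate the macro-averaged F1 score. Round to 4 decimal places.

Per-class F1 score (2·TP/(2·TP+FP+FN)):
  healthy: TP=285, FP=134+68+108+188=498, FN=102+99+114+99=414 → 570/1482 = 0.38462
  rust: TP=364, FP=102+71+91+180=444, FN=134+126+112+124=496 → 728/1668 = 0.43645
  blight: TP=309, FP=99+126+69+178=472, FN=68+71+82+74=295 → 618/1385 = 0.44621
  mildew: TP=197, FP=114+112+82+165=473, FN=108+91+69+80=348 → 394/1215 = 0.32428
  mosaic: TP=419, FP=99+124+74+80=377, FN=188+180+178+165=711 → 838/1926 = 0.43510
Macro-F1 score = mean = (0.38462 + 0.43645 + 0.44621 + 0.32428 + 0.43510) / 5 = 0.4053

0.4053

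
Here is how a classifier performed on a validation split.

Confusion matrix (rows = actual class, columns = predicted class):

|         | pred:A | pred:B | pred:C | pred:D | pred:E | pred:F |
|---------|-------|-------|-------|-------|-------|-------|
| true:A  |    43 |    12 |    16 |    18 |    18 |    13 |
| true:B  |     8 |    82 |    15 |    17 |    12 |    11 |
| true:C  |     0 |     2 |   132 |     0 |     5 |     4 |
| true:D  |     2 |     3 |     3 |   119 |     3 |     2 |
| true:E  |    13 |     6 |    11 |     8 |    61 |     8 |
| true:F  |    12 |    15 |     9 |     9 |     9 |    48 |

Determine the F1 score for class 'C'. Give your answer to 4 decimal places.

0.8024

Treat 'C' as positive and all other classes as negative.
F1 score = 2·TP/(2·TP+FP+FN).
C: TP=132, FP=16+15+3+11+9=54, FN=0+2+0+5+4=11 → 264/329 = 0.80243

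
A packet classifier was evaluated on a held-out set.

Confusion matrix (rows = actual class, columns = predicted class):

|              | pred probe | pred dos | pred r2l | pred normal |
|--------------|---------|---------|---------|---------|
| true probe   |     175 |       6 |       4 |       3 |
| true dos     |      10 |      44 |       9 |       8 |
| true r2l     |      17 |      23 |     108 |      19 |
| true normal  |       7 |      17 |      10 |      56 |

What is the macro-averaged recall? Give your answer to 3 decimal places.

Per-class recall (TP/(TP+FN)):
  probe: TP=175, FN=6+4+3=13 → 175/188 = 0.9309
  dos: TP=44, FN=10+9+8=27 → 44/71 = 0.6197
  r2l: TP=108, FN=17+23+19=59 → 108/167 = 0.6467
  normal: TP=56, FN=7+17+10=34 → 56/90 = 0.6222
Macro-recall = mean = (0.9309 + 0.6197 + 0.6467 + 0.6222) / 4 = 0.705

0.705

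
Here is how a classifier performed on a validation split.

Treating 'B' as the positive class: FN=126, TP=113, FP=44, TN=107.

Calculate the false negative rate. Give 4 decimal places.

FNR = FN/(FN+TP) = 126/(126+113) = 0.5272

0.5272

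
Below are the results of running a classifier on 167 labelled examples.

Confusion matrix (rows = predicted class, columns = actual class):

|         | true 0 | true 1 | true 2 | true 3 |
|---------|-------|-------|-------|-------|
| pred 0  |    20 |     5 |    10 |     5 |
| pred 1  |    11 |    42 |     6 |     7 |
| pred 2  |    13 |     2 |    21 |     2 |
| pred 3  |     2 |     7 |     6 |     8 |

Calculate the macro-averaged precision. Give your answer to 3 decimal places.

Per-class precision (TP/(TP+FP)):
  0: TP=20, FP=5+10+5=20 → 20/40 = 0.5000
  1: TP=42, FP=11+6+7=24 → 42/66 = 0.6364
  2: TP=21, FP=13+2+2=17 → 21/38 = 0.5526
  3: TP=8, FP=2+7+6=15 → 8/23 = 0.3478
Macro-precision = mean = (0.5000 + 0.6364 + 0.5526 + 0.3478) / 4 = 0.509

0.509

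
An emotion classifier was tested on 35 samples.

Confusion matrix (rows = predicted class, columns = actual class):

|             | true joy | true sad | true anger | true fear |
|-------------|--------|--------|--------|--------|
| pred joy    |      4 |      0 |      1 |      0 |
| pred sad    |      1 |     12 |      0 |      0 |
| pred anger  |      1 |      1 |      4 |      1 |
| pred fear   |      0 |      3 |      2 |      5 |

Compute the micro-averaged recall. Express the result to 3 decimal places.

Micro-averaging pools counts across classes: ΣTP=25, ΣFP=10, ΣFN=10.
Micro-recall = TP/(TP+FN) on pooled counts = 0.714 (equals overall accuracy in single-label multiclass).

0.714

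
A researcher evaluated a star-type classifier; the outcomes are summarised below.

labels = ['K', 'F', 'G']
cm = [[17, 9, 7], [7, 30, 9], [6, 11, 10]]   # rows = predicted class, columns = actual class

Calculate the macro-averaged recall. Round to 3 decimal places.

0.517

Per-class recall (TP/(TP+FN)):
  K: TP=17, FN=7+6=13 → 17/30 = 0.5667
  F: TP=30, FN=9+11=20 → 30/50 = 0.6000
  G: TP=10, FN=7+9=16 → 10/26 = 0.3846
Macro-recall = mean = (0.5667 + 0.6000 + 0.3846) / 3 = 0.517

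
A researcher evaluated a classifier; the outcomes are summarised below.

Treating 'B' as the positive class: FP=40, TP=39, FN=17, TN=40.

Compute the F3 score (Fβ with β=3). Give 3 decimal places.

Fβ = (1+β²)·TP / ((1+β²)·TP + β²·FN + FP), with β²=9
= 10·39 / (10·39 + 9·17 + 40) = 0.669

0.669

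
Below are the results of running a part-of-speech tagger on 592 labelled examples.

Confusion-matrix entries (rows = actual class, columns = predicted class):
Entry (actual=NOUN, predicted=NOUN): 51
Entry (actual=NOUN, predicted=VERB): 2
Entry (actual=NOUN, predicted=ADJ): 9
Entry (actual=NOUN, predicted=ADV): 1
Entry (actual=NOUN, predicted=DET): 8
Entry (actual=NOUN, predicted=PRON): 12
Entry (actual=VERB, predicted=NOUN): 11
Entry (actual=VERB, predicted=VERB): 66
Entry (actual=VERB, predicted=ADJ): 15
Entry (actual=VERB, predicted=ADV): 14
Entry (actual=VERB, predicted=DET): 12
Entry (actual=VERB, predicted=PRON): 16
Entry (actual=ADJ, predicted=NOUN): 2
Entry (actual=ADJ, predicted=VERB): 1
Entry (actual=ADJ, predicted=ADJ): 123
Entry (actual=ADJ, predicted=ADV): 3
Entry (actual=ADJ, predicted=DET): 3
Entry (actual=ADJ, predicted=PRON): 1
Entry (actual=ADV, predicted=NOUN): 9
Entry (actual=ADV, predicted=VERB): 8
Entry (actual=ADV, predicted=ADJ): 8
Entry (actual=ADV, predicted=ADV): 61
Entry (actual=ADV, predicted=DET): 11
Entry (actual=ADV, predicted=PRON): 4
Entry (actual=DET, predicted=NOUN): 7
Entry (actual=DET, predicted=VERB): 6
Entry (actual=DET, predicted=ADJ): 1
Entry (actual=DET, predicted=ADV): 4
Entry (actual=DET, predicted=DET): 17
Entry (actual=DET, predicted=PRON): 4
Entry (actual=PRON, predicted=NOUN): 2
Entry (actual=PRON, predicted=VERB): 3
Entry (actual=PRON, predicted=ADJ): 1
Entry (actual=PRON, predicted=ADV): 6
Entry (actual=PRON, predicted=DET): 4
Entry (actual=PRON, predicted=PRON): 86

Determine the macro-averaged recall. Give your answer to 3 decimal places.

0.652

Per-class recall (TP/(TP+FN)):
  NOUN: TP=51, FN=2+9+1+8+12=32 → 51/83 = 0.6145
  VERB: TP=66, FN=11+15+14+12+16=68 → 66/134 = 0.4925
  ADJ: TP=123, FN=2+1+3+3+1=10 → 123/133 = 0.9248
  ADV: TP=61, FN=9+8+8+11+4=40 → 61/101 = 0.6040
  DET: TP=17, FN=7+6+1+4+4=22 → 17/39 = 0.4359
  PRON: TP=86, FN=2+3+1+6+4=16 → 86/102 = 0.8431
Macro-recall = mean = (0.6145 + 0.4925 + 0.9248 + 0.6040 + 0.4359 + 0.8431) / 6 = 0.652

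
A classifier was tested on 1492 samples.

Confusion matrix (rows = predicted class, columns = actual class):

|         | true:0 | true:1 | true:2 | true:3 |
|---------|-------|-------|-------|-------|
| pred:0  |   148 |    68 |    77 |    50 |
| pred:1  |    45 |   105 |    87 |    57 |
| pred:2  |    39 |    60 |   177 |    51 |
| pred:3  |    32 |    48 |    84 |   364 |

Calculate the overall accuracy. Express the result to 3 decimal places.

0.532

Accuracy = trace / total = (148+105+177+364=794) / 1492 = 794/1492 = 0.532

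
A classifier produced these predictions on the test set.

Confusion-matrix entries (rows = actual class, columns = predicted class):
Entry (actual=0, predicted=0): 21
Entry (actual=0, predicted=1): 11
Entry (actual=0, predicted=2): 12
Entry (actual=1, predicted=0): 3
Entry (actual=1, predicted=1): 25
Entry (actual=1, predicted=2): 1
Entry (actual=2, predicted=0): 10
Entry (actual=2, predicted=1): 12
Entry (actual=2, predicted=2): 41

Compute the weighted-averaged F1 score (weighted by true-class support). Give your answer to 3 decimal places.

Per-class F1 score (2·TP/(2·TP+FP+FN)):
  0: TP=21, FP=3+10=13, FN=11+12=23 → 42/78 = 0.5385
  1: TP=25, FP=11+12=23, FN=3+1=4 → 50/77 = 0.6494
  2: TP=41, FP=12+1=13, FN=10+12=22 → 82/117 = 0.7009
Weighted-F1 score = Σ (supportᵢ/N)·F1 scoreᵢ with N=136: (44/136)·0.5385 + (29/136)·0.6494 + (63/136)·0.7009 = 0.637

0.637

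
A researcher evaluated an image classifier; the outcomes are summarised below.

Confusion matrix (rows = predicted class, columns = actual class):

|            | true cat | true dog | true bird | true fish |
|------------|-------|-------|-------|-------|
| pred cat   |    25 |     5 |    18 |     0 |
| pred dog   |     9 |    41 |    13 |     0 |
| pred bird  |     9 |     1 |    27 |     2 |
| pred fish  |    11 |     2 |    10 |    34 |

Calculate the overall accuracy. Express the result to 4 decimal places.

Accuracy = trace / total = (25+41+27+34=127) / 207 = 127/207 = 0.6135

0.6135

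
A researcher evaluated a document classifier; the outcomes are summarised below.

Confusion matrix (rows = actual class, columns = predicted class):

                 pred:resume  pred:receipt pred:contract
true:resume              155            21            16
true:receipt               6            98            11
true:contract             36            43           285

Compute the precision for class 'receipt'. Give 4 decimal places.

0.6049

One-vs-rest for 'receipt': TP = diagonal; FP = other classes predicted 'receipt'; FN = 'receipt' predicted as other.
precision = TP/(TP+FP).
receipt: TP=98, FP=21+43=64 → 98/162 = 0.60494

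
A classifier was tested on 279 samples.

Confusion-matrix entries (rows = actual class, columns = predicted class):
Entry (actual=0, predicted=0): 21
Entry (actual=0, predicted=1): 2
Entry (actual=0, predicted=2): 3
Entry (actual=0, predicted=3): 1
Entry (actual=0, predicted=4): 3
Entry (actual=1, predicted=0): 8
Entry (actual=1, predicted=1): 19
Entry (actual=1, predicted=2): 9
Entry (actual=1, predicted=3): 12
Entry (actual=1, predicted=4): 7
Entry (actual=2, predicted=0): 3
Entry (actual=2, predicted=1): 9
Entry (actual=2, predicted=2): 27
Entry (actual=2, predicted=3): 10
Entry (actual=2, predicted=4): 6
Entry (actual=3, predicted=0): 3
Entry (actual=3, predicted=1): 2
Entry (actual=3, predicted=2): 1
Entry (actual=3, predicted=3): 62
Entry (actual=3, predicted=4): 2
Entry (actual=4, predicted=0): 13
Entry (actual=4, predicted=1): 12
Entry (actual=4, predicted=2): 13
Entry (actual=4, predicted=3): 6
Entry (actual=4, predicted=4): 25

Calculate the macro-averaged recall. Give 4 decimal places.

Per-class recall (TP/(TP+FN)):
  0: TP=21, FN=2+3+1+3=9 → 21/30 = 0.70000
  1: TP=19, FN=8+9+12+7=36 → 19/55 = 0.34545
  2: TP=27, FN=3+9+10+6=28 → 27/55 = 0.49091
  3: TP=62, FN=3+2+1+2=8 → 62/70 = 0.88571
  4: TP=25, FN=13+12+13+6=44 → 25/69 = 0.36232
Macro-recall = mean = (0.70000 + 0.34545 + 0.49091 + 0.88571 + 0.36232) / 5 = 0.5569

0.5569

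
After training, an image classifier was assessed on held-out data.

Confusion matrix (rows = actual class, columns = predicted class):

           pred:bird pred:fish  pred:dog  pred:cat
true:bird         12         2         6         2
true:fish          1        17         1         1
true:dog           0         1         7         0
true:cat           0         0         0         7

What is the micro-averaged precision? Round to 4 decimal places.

0.7544

Micro-averaging pools counts across classes: ΣTP=43, ΣFP=14, ΣFN=14.
Micro-precision = TP/(TP+FP) on pooled counts = 0.7544 (equals overall accuracy in single-label multiclass).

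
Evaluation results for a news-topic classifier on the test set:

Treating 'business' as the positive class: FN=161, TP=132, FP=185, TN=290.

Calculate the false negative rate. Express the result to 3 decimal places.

FNR = FN/(FN+TP) = 161/(161+132) = 0.549

0.549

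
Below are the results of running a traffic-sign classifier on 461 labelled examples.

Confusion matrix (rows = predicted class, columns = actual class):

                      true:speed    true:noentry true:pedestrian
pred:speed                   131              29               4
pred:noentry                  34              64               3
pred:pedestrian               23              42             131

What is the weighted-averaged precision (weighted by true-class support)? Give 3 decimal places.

0.711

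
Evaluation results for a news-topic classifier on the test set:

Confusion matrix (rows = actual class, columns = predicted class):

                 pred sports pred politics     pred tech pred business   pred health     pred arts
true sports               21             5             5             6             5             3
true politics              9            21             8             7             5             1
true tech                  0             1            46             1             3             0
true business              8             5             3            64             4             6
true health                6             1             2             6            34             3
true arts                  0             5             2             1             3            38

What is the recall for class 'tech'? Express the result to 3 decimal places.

0.902

One-vs-rest for 'tech': TP = diagonal; FP = other classes predicted 'tech'; FN = 'tech' predicted as other.
recall = TP/(TP+FN).
tech: TP=46, FN=0+1+1+3+0=5 → 46/51 = 0.9020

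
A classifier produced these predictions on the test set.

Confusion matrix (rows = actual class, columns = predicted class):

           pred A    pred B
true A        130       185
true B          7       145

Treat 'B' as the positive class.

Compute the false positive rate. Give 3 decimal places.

FPR = FP/(FP+TN) = 185/(185+130) = 0.587

0.587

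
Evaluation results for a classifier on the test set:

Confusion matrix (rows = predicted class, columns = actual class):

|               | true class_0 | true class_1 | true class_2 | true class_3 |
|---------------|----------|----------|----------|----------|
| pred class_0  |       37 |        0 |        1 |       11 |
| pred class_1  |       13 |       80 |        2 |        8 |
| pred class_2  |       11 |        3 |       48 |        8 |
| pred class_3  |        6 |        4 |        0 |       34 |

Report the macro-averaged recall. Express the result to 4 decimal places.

0.7426

Per-class recall (TP/(TP+FN)):
  class_0: TP=37, FN=13+11+6=30 → 37/67 = 0.55224
  class_1: TP=80, FN=0+3+4=7 → 80/87 = 0.91954
  class_2: TP=48, FN=1+2+0=3 → 48/51 = 0.94118
  class_3: TP=34, FN=11+8+8=27 → 34/61 = 0.55738
Macro-recall = mean = (0.55224 + 0.91954 + 0.94118 + 0.55738) / 4 = 0.7426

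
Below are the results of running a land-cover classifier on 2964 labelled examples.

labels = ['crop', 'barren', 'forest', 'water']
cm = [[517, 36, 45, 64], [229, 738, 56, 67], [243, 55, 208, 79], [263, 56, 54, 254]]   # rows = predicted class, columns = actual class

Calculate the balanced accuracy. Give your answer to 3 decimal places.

Balanced accuracy = mean of per-class recall.
  crop: recall = 517/1252 = 0.4129
  barren: recall = 738/885 = 0.8339
  forest: recall = 208/363 = 0.5730
  water: recall = 254/464 = 0.5474
Mean = (0.4129 + 0.8339 + 0.5730 + 0.5474) / 4 = 0.592

0.592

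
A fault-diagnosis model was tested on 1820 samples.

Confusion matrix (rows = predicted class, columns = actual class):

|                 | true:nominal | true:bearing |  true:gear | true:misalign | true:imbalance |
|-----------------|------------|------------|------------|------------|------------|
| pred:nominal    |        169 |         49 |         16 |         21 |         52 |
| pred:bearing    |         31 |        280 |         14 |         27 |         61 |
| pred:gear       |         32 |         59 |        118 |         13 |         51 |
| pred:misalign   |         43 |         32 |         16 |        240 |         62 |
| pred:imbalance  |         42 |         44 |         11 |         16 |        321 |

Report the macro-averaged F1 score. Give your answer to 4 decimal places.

0.6075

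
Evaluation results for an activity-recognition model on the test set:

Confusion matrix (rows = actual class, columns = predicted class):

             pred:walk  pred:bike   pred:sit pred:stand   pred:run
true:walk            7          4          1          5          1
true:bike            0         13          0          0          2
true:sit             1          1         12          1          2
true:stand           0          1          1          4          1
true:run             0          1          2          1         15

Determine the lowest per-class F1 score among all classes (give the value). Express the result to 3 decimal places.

0.444

Per-class F1 score (2·TP/(2·TP+FP+FN)):
  walk: TP=7, FP=0+1+0+0=1, FN=4+1+5+1=11 → 14/26 = 0.5385
  bike: TP=13, FP=4+1+1+1=7, FN=0+0+0+2=2 → 26/35 = 0.7429
  sit: TP=12, FP=1+0+1+2=4, FN=1+1+1+2=5 → 24/33 = 0.7273
  stand: TP=4, FP=5+0+1+1=7, FN=0+1+1+1=3 → 8/18 = 0.4444
  run: TP=15, FP=1+2+2+1=6, FN=0+1+2+1=4 → 30/40 = 0.7500
Lowest is class 'stand' with F1 score = 0.444.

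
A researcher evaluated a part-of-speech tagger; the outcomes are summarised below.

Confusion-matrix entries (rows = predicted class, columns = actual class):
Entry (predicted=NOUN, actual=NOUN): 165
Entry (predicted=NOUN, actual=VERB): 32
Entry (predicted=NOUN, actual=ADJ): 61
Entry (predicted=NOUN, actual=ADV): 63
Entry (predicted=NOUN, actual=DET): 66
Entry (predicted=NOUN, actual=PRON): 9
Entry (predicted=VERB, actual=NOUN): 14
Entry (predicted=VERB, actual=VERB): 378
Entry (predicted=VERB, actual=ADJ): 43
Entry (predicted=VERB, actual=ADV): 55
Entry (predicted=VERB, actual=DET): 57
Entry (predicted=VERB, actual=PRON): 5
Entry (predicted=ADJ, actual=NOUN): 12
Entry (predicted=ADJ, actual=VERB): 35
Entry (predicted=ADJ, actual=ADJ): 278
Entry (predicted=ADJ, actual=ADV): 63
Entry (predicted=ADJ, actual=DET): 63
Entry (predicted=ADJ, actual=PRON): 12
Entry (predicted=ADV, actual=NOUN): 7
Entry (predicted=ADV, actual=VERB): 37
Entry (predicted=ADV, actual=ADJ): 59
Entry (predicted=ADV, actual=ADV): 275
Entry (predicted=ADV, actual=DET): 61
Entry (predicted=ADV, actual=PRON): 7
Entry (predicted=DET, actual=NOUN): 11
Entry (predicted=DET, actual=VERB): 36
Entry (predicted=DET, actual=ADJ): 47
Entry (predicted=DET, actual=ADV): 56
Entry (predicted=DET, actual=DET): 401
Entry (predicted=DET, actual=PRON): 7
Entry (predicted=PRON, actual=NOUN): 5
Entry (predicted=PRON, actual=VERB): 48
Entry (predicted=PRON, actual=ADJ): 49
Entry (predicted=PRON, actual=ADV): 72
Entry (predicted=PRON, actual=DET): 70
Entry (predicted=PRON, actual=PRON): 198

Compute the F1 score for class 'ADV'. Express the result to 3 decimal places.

Take TP from the diagonal, FP from the rest of the 'ADV' prediction marginal, FN from the rest of the 'ADV' actual marginal.
F1 score = 2·TP/(2·TP+FP+FN).
ADV: TP=275, FP=7+37+59+61+7=171, FN=63+55+63+56+72=309 → 550/1030 = 0.5340

0.534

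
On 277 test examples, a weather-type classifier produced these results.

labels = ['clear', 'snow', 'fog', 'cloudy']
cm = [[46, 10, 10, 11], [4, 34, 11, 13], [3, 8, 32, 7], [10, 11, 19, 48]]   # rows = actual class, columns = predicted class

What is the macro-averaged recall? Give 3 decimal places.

0.583

Per-class recall (TP/(TP+FN)):
  clear: TP=46, FN=10+10+11=31 → 46/77 = 0.5974
  snow: TP=34, FN=4+11+13=28 → 34/62 = 0.5484
  fog: TP=32, FN=3+8+7=18 → 32/50 = 0.6400
  cloudy: TP=48, FN=10+11+19=40 → 48/88 = 0.5455
Macro-recall = mean = (0.5974 + 0.5484 + 0.6400 + 0.5455) / 4 = 0.583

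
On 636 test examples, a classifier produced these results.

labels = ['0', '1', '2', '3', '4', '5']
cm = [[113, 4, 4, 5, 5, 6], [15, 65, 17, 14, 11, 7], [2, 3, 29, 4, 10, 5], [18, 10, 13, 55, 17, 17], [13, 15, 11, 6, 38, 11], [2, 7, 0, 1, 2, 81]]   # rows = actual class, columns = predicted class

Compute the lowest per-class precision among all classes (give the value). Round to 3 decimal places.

0.392

Per-class precision (TP/(TP+FP)):
  0: TP=113, FP=15+2+18+13+2=50 → 113/163 = 0.6933
  1: TP=65, FP=4+3+10+15+7=39 → 65/104 = 0.6250
  2: TP=29, FP=4+17+13+11+0=45 → 29/74 = 0.3919
  3: TP=55, FP=5+14+4+6+1=30 → 55/85 = 0.6471
  4: TP=38, FP=5+11+10+17+2=45 → 38/83 = 0.4578
  5: TP=81, FP=6+7+5+17+11=46 → 81/127 = 0.6378
Lowest is class '2' with precision = 0.392.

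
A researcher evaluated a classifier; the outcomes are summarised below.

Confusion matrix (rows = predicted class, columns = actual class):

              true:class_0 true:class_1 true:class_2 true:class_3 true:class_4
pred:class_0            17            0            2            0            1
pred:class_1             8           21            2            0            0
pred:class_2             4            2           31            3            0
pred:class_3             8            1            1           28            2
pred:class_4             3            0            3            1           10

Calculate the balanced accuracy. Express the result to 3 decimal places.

Balanced accuracy = mean of per-class recall.
  class_0: recall = 17/40 = 0.4250
  class_1: recall = 21/24 = 0.8750
  class_2: recall = 31/39 = 0.7949
  class_3: recall = 28/32 = 0.8750
  class_4: recall = 10/13 = 0.7692
Mean = (0.4250 + 0.8750 + 0.7949 + 0.8750 + 0.7692) / 5 = 0.748

0.748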